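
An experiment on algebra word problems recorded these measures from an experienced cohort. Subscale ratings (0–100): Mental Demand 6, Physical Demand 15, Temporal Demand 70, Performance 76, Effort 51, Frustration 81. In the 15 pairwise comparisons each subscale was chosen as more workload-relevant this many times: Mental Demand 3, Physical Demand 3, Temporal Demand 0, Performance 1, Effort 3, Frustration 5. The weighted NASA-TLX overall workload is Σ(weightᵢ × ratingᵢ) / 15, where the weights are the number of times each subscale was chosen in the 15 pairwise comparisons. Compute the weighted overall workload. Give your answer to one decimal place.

46.5

The tallies are the weights (they sum to 15).
Weighted sum = 3·6 + 3·15 + 0·70 + 1·76 + 3·51 + 5·81
            = 18 + 45 + 0 + 76 + 153 + 405 = 697.
Overall workload = 697 / 15 = 46.4667 ≈ 46.5.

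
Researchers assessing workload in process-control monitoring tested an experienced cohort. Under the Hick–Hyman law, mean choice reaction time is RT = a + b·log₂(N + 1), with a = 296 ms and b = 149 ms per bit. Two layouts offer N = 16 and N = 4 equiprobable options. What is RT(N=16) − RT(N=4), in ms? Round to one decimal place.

RT(16) = 296 + 149·log₂(17) = 296 + 149·4.0875 = 905.0375 ms.
RT(4) = 296 + 149·log₂(5) = 296 + 149·2.3219 = 641.9631 ms.
Difference = 905.0375 − 641.9631 = 263.0744 ≈ 263.1 ms.

263.1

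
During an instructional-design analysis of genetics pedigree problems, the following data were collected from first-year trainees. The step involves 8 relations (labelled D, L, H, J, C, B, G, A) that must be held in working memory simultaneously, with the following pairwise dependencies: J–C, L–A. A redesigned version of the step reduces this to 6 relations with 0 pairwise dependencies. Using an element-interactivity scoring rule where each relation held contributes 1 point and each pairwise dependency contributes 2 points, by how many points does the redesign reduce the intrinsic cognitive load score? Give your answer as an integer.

Original: 8 × 1 + 2 × 2 = 8 + 4 = 12.
Redesigned: 6 × 1 + 0 × 2 = 6 + 0 = 6.
Reduction = 12 − 6 = 6.

6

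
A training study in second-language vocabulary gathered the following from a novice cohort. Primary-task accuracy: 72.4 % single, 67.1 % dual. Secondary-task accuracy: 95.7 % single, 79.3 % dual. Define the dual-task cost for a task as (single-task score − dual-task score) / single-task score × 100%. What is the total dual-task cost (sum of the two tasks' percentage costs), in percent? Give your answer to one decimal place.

24.5

Primary cost = (72.4 − 67.1) / 72.4 × 100% = 7.3204%.
Secondary cost = (95.7 − 79.3) / 95.7 × 100% = 17.1369%.
Total = 7.3204% + 17.1369% = 24.4573% ≈ 24.5%.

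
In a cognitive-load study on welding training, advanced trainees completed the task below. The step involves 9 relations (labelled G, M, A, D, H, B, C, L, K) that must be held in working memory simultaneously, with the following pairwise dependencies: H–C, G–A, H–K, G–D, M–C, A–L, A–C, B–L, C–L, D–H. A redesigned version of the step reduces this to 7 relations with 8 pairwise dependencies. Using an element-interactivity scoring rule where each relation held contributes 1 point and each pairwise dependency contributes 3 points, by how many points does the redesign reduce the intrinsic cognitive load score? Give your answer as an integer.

8

Original: 9 × 1 + 10 × 3 = 9 + 30 = 39.
Redesigned: 7 × 1 + 8 × 3 = 7 + 24 = 31.
Reduction = 39 − 31 = 8.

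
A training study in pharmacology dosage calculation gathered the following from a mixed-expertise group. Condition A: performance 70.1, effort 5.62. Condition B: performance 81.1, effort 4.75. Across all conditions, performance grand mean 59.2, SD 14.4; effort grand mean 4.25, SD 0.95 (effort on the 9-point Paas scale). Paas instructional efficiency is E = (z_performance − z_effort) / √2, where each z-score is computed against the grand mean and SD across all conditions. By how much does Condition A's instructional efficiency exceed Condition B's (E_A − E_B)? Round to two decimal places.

Condition A: z_P = (70.1 − 59.2)/14.4 = 0.7569; z_E = (5.62 − 4.25)/0.95 = 1.4421; E_A = (0.7569 − 1.4421)/√2 = -0.4845.
Condition B: z_P = (81.1 − 59.2)/14.4 = 1.5208; z_E = (4.75 − 4.25)/0.95 = 0.5263; E_B = (1.5208 − 0.5263)/√2 = 0.7032.
E_A − E_B = -0.4845 − 0.7032 = -1.1877 ≈ -1.19.

-1.19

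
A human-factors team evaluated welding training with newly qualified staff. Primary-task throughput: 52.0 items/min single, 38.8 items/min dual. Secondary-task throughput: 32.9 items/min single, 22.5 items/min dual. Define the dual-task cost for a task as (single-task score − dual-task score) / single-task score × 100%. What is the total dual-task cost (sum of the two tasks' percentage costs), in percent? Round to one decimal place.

57.0

Primary cost = (52.0 − 38.8) / 52.0 × 100% = 25.3846%.
Secondary cost = (32.9 − 22.5) / 32.9 × 100% = 31.6109%.
Total = 25.3846% + 31.6109% = 56.9955% ≈ 57.0%.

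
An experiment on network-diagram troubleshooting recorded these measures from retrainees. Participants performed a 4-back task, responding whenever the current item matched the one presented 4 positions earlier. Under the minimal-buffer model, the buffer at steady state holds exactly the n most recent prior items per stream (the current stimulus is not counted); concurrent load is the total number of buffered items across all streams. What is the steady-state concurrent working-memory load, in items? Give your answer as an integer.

4

The buffer holds the 4 most recent prior items.
Steady-state concurrent load = 4 items.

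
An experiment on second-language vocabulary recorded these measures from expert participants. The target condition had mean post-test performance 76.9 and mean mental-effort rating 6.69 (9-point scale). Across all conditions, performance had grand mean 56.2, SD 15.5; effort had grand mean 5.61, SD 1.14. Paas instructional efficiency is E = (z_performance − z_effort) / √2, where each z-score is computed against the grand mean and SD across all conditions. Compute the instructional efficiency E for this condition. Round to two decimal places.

z_performance = (76.9 − 56.2) / 15.5 = 20.7000 / 15.5 = 1.3355.
z_effort = (6.69 − 5.61) / 1.14 = 1.0800 / 1.14 = 0.9474.
z_P − z_E = 1.3355 − 0.9474 = 0.3881.
E = 0.3881 / √2 = 0.3881 / 1.41421 = 0.2744 ≈ 0.27.

0.27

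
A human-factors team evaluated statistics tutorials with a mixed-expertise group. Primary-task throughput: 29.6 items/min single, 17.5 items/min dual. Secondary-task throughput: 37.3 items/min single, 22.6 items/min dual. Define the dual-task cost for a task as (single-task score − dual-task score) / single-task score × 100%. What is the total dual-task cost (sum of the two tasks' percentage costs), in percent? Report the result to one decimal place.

Primary cost = (29.6 − 17.5) / 29.6 × 100% = 40.8784%.
Secondary cost = (37.3 − 22.6) / 37.3 × 100% = 39.4102%.
Total = 40.8784% + 39.4102% = 80.2886% ≈ 80.3%.

80.3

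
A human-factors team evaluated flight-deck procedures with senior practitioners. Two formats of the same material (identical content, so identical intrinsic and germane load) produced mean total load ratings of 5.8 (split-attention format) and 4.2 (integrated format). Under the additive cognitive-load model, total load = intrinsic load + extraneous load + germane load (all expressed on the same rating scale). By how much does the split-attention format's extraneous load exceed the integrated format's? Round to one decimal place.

Intrinsic and germane load are equal across formats, so the difference in total load equals the difference in extraneous load.
Extraneous-load difference = 5.8 − 4.2 = 1.6.

1.6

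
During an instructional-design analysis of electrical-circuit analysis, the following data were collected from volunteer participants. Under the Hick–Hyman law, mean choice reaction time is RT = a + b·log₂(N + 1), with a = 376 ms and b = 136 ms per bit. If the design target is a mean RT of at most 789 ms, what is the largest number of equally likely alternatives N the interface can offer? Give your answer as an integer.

7

Set 376 + 136·log₂(N + 1) ≤ 789.
log₂(N + 1) ≤ (789 − 376) / 136 = 3.0368.
N + 1 ≤ 2^3.0368 = 8.2067.
N ≤ 7.2067, so the largest integer N is 7.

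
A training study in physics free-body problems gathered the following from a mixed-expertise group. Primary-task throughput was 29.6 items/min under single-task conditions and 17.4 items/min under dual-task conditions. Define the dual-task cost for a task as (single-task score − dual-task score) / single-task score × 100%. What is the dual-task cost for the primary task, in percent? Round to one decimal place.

41.2

Cost = (29.6 − 17.4) / 29.6 × 100%
     = 12.2000 / 29.6 × 100% = 41.2162%.
≈ 41.2%.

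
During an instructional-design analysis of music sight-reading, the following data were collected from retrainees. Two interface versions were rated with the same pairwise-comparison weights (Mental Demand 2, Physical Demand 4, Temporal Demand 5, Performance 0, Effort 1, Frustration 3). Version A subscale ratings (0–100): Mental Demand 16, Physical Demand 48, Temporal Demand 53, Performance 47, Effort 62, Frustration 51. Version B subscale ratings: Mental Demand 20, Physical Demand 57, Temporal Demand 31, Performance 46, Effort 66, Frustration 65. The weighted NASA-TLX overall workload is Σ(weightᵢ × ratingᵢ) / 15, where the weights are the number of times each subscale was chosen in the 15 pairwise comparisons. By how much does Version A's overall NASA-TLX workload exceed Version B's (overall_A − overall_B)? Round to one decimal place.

1.3

Version A weighted sum = 2·16 + 4·48 + 5·53 + 0·47 + 1·62 + 3·51 = 32 + 192 + 265 + 0 + 62 + 153 = 704; overall_A = 704/15 = 46.9333.
Version B weighted sum = 2·20 + 4·57 + 5·31 + 0·46 + 1·66 + 3·65 = 40 + 228 + 155 + 0 + 66 + 195 = 684; overall_B = 684/15 = 45.6000.
Difference = 46.9333 − 45.6000 = 1.3333 ≈ 1.3.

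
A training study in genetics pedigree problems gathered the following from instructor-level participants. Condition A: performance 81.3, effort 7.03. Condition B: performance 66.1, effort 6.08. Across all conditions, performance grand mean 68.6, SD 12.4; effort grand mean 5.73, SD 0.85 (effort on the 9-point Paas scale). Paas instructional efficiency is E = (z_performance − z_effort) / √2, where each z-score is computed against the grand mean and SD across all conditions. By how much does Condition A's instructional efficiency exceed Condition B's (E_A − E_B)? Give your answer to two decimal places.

0.08

Condition A: z_P = (81.3 − 68.6)/12.4 = 1.0242; z_E = (7.03 − 5.73)/0.85 = 1.5294; E_A = (1.0242 − 1.5294)/√2 = -0.3572.
Condition B: z_P = (66.1 − 68.6)/12.4 = -0.2016; z_E = (6.08 − 5.73)/0.85 = 0.4118; E_B = (-0.2016 − 0.4118)/√2 = -0.4337.
E_A − E_B = -0.3572 − (-0.4337) = 0.0765 ≈ 0.08.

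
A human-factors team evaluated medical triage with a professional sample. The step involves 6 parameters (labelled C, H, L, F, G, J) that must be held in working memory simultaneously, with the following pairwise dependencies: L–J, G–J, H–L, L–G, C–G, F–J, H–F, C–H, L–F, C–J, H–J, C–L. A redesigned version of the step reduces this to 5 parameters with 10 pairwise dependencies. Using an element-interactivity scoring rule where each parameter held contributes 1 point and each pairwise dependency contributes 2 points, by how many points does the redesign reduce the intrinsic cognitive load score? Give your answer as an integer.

Original: 6 × 1 + 12 × 2 = 6 + 24 = 30.
Redesigned: 5 × 1 + 10 × 2 = 5 + 20 = 25.
Reduction = 30 − 25 = 5.

5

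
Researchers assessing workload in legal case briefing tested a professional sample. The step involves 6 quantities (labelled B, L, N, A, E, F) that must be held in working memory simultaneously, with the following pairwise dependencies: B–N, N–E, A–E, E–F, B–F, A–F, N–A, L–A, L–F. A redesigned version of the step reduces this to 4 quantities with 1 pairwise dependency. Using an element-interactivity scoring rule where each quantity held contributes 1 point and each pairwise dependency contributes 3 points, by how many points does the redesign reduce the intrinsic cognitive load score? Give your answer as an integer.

26

Original: 6 × 1 + 9 × 3 = 6 + 27 = 33.
Redesigned: 4 × 1 + 1 × 3 = 4 + 3 = 7.
Reduction = 33 − 7 = 26.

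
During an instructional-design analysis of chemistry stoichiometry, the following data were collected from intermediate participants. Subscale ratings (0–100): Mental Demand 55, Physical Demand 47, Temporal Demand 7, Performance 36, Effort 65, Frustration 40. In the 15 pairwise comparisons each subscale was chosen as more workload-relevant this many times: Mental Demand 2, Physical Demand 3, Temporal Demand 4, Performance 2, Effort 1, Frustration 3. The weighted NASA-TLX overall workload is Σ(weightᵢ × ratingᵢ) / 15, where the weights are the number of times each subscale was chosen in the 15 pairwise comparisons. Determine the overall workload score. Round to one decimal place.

The tallies are the weights (they sum to 15).
Weighted sum = 2·55 + 3·47 + 4·7 + 2·36 + 1·65 + 3·40
            = 110 + 141 + 28 + 72 + 65 + 120 = 536.
Overall workload = 536 / 15 = 35.7333 ≈ 35.7.

35.7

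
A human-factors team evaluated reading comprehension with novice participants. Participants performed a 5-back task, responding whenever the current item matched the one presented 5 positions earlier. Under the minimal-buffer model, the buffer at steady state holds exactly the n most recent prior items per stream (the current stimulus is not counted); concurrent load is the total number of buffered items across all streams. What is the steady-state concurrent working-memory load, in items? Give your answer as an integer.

The buffer holds the 5 most recent prior items.
Steady-state concurrent load = 5 items.

5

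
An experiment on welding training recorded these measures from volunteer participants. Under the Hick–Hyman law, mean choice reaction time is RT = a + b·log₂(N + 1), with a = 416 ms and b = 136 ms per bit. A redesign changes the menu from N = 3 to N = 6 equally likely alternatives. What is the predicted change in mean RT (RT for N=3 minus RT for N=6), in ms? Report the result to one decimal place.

-109.8

RT(3) = 416 + 136·log₂(4) = 416 + 136·2.0000 = 688.0000 ms.
RT(6) = 416 + 136·log₂(7) = 416 + 136·2.8074 = 797.8064 ms.
Difference = 688.0000 − 797.8064 = -109.8064 ≈ -109.8 ms.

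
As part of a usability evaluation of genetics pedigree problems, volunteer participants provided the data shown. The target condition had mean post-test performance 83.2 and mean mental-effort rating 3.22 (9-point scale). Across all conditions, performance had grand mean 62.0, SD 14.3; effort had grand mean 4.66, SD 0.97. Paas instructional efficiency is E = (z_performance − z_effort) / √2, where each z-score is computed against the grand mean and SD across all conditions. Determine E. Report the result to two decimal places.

2.10

z_performance = (83.2 − 62.0) / 14.3 = 21.2000 / 14.3 = 1.4825.
z_effort = (3.22 − 4.66) / 0.97 = -1.4400 / 0.97 = -1.4845.
z_P − z_E = 1.4825 − (-1.4845) = 2.9670.
E = 2.9670 / √2 = 2.9670 / 1.41421 = 2.0980 ≈ 2.10.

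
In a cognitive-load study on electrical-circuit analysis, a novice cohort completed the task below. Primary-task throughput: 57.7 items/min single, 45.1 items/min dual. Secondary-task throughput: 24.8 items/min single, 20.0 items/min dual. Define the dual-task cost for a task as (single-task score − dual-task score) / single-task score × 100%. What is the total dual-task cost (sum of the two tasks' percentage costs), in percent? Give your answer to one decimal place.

41.2

Primary cost = (57.7 − 45.1) / 57.7 × 100% = 21.8371%.
Secondary cost = (24.8 − 20.0) / 24.8 × 100% = 19.3548%.
Total = 21.8371% + 19.3548% = 41.1919% ≈ 41.2%.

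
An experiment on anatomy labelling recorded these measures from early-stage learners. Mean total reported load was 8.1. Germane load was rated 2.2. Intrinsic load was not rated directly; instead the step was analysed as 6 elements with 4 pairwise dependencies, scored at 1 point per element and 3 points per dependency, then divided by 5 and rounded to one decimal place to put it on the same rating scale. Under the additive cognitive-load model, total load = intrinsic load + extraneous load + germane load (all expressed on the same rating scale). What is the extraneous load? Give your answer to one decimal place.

Intrinsic (element-interactivity): (6 × 1 + 4 × 3) / 5 = 18 / 5 = 3.6000 → 3.6.
extraneous load = total − intrinsic − germane
             = 8.1 − 3.6 − 2.2 = 2.3.

2.3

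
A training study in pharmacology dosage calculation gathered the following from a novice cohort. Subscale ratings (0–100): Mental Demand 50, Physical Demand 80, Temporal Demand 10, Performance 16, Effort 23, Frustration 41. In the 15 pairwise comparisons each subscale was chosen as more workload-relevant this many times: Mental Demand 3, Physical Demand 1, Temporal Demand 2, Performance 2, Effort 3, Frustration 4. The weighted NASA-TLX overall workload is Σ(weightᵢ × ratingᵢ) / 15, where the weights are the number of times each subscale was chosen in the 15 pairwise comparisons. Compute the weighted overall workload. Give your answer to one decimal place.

34.3

The tallies are the weights (they sum to 15).
Weighted sum = 3·50 + 1·80 + 2·10 + 2·16 + 3·23 + 4·41
            = 150 + 80 + 20 + 32 + 69 + 164 = 515.
Overall workload = 515 / 15 = 34.3333 ≈ 34.3.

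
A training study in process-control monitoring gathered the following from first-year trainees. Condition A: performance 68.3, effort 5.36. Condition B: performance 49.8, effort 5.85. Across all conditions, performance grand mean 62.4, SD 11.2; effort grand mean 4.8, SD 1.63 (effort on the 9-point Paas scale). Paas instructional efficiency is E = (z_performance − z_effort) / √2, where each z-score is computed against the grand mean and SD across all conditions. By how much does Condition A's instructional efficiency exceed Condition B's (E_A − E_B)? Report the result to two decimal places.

1.38

Condition A: z_P = (68.3 − 62.4)/11.2 = 0.5268; z_E = (5.36 − 4.8)/1.63 = 0.3436; E_A = (0.5268 − 0.3436)/√2 = 0.1295.
Condition B: z_P = (49.8 − 62.4)/11.2 = -1.1250; z_E = (5.85 − 4.8)/1.63 = 0.6442; E_B = (-1.1250 − 0.6442)/√2 = -1.2510.
E_A − E_B = 0.1295 − (-1.2510) = 1.3805 ≈ 1.38.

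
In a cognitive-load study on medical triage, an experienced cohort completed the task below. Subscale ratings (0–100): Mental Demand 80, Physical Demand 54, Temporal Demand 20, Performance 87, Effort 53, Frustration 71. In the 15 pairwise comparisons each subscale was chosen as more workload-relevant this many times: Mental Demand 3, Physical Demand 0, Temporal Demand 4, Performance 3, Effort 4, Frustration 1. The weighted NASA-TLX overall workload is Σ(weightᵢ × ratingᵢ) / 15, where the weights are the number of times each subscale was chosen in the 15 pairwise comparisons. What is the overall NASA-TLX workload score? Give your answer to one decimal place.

57.6

The tallies are the weights (they sum to 15).
Weighted sum = 3·80 + 0·54 + 4·20 + 3·87 + 4·53 + 1·71
            = 240 + 0 + 80 + 261 + 212 + 71 = 864.
Overall workload = 864 / 15 = 57.6000 ≈ 57.6.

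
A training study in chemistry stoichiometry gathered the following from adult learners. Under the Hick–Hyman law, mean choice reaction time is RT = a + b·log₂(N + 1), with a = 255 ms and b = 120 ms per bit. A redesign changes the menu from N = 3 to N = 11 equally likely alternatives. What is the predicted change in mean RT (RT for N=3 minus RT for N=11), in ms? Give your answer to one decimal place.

-190.2

RT(3) = 255 + 120·log₂(4) = 255 + 120·2.0000 = 495.0000 ms.
RT(11) = 255 + 120·log₂(12) = 255 + 120·3.5850 = 685.2000 ms.
Difference = 495.0000 − 685.2000 = -190.2000 ≈ -190.2 ms.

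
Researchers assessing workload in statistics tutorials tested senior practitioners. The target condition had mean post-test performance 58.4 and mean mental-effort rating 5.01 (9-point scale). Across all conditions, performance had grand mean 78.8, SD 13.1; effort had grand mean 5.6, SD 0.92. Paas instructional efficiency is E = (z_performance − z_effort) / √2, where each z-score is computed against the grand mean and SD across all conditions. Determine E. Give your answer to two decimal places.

z_performance = (58.4 − 78.8) / 13.1 = -20.4000 / 13.1 = -1.5573.
z_effort = (5.01 − 5.6) / 0.92 = -0.5900 / 0.92 = -0.6413.
z_P − z_E = -1.5573 − (-0.6413) = -0.9160.
E = -0.9160 / √2 = -0.9160 / 1.41421 = -0.6477 ≈ -0.65.

-0.65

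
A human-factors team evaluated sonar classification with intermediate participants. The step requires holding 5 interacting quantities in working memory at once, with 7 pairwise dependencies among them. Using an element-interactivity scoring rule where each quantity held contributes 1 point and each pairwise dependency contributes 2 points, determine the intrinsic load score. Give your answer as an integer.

Element contribution: 5 × 1 = 5.
Interaction contribution: 7 × 2 = 14.
Intrinsic load = 5 + 14 = 19.

19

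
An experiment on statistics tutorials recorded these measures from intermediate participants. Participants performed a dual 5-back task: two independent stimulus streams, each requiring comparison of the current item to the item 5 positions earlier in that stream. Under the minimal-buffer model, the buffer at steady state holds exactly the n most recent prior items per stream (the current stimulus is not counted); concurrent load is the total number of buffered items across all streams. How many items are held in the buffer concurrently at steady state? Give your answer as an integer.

Each stream's buffer holds its 5 most recent prior items.
Two independent streams: 2 × 5 = 10 buffered items at steady state.

10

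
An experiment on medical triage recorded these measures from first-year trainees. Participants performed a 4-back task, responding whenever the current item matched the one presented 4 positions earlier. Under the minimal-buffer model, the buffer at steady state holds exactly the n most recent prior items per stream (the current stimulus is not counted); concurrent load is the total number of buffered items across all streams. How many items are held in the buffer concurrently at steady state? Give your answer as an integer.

4

The buffer holds the 4 most recent prior items.
Steady-state concurrent load = 4 items.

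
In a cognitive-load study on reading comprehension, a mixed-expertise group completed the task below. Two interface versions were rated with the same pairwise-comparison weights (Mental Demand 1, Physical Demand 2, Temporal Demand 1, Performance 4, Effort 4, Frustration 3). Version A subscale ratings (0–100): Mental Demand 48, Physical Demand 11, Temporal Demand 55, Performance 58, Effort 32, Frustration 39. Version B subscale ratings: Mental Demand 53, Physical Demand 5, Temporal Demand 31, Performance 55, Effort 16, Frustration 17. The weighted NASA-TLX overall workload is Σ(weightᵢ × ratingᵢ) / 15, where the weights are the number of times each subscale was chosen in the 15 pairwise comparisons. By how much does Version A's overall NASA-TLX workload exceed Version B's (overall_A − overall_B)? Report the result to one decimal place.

Version A weighted sum = 1·48 + 2·11 + 1·55 + 4·58 + 4·32 + 3·39 = 48 + 22 + 55 + 232 + 128 + 117 = 602; overall_A = 602/15 = 40.1333.
Version B weighted sum = 1·53 + 2·5 + 1·31 + 4·55 + 4·16 + 3·17 = 53 + 10 + 31 + 220 + 64 + 51 = 429; overall_B = 429/15 = 28.6000.
Difference = 40.1333 − 28.6000 = 11.5333 ≈ 11.5.

11.5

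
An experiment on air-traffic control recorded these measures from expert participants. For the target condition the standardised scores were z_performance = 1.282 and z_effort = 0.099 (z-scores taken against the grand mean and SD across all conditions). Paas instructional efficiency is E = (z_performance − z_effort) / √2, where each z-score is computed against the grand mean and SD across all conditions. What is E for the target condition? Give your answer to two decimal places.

0.84

z_P − z_E = 1.282 − 0.099 = 1.1830.
E = 1.1830 / √2 = 1.1830 / 1.41421 = 0.8365 ≈ 0.84.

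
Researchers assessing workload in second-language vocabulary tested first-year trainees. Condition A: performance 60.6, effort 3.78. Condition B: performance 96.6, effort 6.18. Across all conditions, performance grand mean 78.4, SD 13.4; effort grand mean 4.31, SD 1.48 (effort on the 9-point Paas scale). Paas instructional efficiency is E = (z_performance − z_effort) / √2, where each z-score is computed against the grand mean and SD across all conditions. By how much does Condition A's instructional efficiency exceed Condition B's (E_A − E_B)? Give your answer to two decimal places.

-0.75

Condition A: z_P = (60.6 − 78.4)/13.4 = -1.3284; z_E = (3.78 − 4.31)/1.48 = -0.3581; E_A = (-1.3284 − (-0.3581))/√2 = -0.6861.
Condition B: z_P = (96.6 − 78.4)/13.4 = 1.3582; z_E = (6.18 − 4.31)/1.48 = 1.2635; E_B = (1.3582 − 1.2635)/√2 = 0.0670.
E_A − E_B = -0.6861 − 0.0670 = -0.7531 ≈ -0.75.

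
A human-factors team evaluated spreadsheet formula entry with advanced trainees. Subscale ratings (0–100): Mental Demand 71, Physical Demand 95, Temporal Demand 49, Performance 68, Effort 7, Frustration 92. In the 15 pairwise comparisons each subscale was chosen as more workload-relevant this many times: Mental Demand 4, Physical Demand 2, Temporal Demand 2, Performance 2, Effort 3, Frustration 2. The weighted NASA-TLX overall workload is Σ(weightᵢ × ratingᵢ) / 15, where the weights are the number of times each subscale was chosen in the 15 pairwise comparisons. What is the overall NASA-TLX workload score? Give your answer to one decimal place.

60.9

The tallies are the weights (they sum to 15).
Weighted sum = 4·71 + 2·95 + 2·49 + 2·68 + 3·7 + 2·92
            = 284 + 190 + 98 + 136 + 21 + 184 = 913.
Overall workload = 913 / 15 = 60.8667 ≈ 60.9.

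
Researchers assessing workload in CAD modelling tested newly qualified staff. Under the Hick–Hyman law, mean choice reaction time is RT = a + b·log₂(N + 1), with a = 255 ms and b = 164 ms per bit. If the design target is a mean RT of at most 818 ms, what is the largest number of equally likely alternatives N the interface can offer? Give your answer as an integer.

Set 255 + 164·log₂(N + 1) ≤ 818.
log₂(N + 1) ≤ (818 − 255) / 164 = 3.4329.
N + 1 ≤ 2^3.4329 = 10.7996.
N ≤ 9.7996, so the largest integer N is 9.

9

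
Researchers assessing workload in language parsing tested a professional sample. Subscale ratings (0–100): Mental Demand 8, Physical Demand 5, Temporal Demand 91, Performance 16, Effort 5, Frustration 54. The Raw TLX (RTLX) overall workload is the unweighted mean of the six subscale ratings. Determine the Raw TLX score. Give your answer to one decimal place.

29.8

Sum of ratings = 8 + 5 + 91 + 16 + 5 + 54 = 179.
RTLX = 179 / 6 = 29.8333 ≈ 29.8.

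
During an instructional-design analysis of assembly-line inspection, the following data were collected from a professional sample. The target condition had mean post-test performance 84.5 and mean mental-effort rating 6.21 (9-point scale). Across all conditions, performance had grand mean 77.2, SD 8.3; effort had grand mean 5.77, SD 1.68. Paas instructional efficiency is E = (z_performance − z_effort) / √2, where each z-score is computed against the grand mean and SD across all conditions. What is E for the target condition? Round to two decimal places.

z_performance = (84.5 − 77.2) / 8.3 = 7.3000 / 8.3 = 0.8795.
z_effort = (6.21 − 5.77) / 1.68 = 0.4400 / 1.68 = 0.2619.
z_P − z_E = 0.8795 − 0.2619 = 0.6176.
E = 0.6176 / √2 = 0.6176 / 1.41421 = 0.4367 ≈ 0.44.

0.44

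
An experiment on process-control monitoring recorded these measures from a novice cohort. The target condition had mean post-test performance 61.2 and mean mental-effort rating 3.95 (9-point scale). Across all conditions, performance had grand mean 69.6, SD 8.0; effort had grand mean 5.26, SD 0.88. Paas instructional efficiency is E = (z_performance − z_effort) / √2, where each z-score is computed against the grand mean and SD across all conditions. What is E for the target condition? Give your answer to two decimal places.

z_performance = (61.2 − 69.6) / 8.0 = -8.4000 / 8.0 = -1.0500.
z_effort = (3.95 − 5.26) / 0.88 = -1.3100 / 0.88 = -1.4886.
z_P − z_E = -1.0500 − (-1.4886) = 0.4386.
E = 0.4386 / √2 = 0.4386 / 1.41421 = 0.3101 ≈ 0.31.

0.31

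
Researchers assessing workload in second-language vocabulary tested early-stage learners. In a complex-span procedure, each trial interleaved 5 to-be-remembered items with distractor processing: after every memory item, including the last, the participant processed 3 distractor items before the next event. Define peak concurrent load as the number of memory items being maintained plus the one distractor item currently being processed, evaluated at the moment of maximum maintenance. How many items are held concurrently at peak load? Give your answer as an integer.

6

Maintenance is greatest during the distractor(s) after memory item 5: all 5 memory items are being held.
One distractor item is concurrently being processed.
Peak concurrent load = 5 + 1 = 6 items.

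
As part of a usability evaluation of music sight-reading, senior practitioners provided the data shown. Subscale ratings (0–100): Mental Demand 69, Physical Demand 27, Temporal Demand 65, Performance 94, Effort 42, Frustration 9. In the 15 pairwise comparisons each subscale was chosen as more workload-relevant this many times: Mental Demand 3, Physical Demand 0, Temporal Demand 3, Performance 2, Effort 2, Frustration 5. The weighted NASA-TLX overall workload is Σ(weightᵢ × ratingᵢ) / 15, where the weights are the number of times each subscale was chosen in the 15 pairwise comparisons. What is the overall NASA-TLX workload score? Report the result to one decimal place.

47.9

The tallies are the weights (they sum to 15).
Weighted sum = 3·69 + 0·27 + 3·65 + 2·94 + 2·42 + 5·9
            = 207 + 0 + 195 + 188 + 84 + 45 = 719.
Overall workload = 719 / 15 = 47.9333 ≈ 47.9.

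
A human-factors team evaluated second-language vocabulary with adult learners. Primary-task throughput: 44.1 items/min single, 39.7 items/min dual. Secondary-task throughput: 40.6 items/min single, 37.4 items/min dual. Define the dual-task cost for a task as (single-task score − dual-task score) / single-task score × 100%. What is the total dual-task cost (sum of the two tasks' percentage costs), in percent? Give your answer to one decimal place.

Primary cost = (44.1 − 39.7) / 44.1 × 100% = 9.9773%.
Secondary cost = (40.6 − 37.4) / 40.6 × 100% = 7.8818%.
Total = 9.9773% + 7.8818% = 17.8591% ≈ 17.9%.

17.9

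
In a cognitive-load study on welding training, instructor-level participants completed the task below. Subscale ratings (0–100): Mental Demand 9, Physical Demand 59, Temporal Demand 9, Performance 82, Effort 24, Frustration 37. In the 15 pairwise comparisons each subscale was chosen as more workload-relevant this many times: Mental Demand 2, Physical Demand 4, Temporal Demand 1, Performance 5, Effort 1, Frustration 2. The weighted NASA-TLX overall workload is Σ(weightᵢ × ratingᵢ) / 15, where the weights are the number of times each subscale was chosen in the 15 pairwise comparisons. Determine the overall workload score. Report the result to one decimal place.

51.4

The tallies are the weights (they sum to 15).
Weighted sum = 2·9 + 4·59 + 1·9 + 5·82 + 1·24 + 2·37
            = 18 + 236 + 9 + 410 + 24 + 74 = 771.
Overall workload = 771 / 15 = 51.4000 ≈ 51.4.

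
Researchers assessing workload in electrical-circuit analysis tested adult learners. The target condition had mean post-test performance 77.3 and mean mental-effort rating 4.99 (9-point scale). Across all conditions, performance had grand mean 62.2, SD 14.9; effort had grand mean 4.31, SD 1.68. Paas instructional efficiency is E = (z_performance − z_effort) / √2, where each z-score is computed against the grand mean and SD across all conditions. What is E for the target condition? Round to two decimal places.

z_performance = (77.3 − 62.2) / 14.9 = 15.1000 / 14.9 = 1.0134.
z_effort = (4.99 − 4.31) / 1.68 = 0.6800 / 1.68 = 0.4048.
z_P − z_E = 1.0134 − 0.4048 = 0.6086.
E = 0.6086 / √2 = 0.6086 / 1.41421 = 0.4303 ≈ 0.43.

0.43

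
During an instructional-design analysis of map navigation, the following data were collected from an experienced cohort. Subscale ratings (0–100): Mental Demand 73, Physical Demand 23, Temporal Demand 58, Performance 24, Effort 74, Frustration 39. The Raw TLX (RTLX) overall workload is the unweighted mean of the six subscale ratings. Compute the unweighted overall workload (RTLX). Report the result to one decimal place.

48.5

Sum of ratings = 73 + 23 + 58 + 24 + 74 + 39 = 291.
RTLX = 291 / 6 = 48.5000 ≈ 48.5.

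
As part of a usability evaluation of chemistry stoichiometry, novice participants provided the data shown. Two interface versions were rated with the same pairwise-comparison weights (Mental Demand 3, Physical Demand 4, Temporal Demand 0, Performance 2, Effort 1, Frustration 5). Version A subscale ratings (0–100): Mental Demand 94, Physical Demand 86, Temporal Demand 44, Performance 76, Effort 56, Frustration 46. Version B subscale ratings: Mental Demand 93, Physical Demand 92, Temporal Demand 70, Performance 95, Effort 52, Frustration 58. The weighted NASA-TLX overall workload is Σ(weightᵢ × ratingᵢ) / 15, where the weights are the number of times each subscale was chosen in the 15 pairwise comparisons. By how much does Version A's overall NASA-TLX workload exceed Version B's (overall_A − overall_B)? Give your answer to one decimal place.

-7.7

Version A weighted sum = 3·94 + 4·86 + 0·44 + 2·76 + 1·56 + 5·46 = 282 + 344 + 0 + 152 + 56 + 230 = 1064; overall_A = 1064/15 = 70.9333.
Version B weighted sum = 3·93 + 4·92 + 0·70 + 2·95 + 1·52 + 5·58 = 279 + 368 + 0 + 190 + 52 + 290 = 1179; overall_B = 1179/15 = 78.6000.
Difference = 70.9333 − 78.6000 = -7.6667 ≈ -7.7.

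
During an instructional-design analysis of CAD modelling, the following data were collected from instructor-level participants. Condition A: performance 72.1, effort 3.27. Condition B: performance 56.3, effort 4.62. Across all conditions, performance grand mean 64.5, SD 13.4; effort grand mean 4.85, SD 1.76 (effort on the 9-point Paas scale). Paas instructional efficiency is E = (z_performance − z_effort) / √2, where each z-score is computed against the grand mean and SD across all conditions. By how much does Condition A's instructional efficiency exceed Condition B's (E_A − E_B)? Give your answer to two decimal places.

1.38

Condition A: z_P = (72.1 − 64.5)/13.4 = 0.5672; z_E = (3.27 − 4.85)/1.76 = -0.8977; E_A = (0.5672 − (-0.8977))/√2 = 1.0358.
Condition B: z_P = (56.3 − 64.5)/13.4 = -0.6119; z_E = (4.62 − 4.85)/1.76 = -0.1307; E_B = (-0.6119 − (-0.1307))/√2 = -0.3403.
E_A − E_B = 1.0358 − (-0.3403) = 1.3761 ≈ 1.38.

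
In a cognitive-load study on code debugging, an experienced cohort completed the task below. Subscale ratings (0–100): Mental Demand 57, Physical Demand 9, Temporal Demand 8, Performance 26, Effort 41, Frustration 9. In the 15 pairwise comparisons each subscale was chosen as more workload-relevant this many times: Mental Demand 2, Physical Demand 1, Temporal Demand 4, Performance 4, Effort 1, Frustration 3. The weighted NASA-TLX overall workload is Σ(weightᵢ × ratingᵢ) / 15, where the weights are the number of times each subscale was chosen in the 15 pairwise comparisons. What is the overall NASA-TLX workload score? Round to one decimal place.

The tallies are the weights (they sum to 15).
Weighted sum = 2·57 + 1·9 + 4·8 + 4·26 + 1·41 + 3·9
            = 114 + 9 + 32 + 104 + 41 + 27 = 327.
Overall workload = 327 / 15 = 21.8000 ≈ 21.8.

21.8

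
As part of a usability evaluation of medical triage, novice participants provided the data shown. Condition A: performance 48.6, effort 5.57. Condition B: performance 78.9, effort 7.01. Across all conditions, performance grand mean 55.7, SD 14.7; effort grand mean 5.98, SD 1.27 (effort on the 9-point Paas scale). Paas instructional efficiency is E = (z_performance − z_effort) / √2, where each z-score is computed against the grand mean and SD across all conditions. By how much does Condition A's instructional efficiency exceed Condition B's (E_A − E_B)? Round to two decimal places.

-0.66

Condition A: z_P = (48.6 − 55.7)/14.7 = -0.4830; z_E = (5.57 − 5.98)/1.27 = -0.3228; E_A = (-0.4830 − (-0.3228))/√2 = -0.1133.
Condition B: z_P = (78.9 − 55.7)/14.7 = 1.5782; z_E = (7.01 − 5.98)/1.27 = 0.8110; E_B = (1.5782 − 0.8110)/√2 = 0.5425.
E_A − E_B = -0.1133 − 0.5425 = -0.6558 ≈ -0.66.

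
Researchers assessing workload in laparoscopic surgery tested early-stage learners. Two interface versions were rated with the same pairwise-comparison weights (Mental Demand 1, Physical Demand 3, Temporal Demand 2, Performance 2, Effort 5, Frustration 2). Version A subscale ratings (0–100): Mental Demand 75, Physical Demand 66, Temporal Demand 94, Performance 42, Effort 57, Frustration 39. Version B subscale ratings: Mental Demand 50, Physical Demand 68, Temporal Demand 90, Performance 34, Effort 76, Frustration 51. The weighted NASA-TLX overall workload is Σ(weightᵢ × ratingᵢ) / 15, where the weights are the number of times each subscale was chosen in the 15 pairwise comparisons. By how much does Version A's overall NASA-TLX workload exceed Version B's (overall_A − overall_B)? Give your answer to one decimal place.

Version A weighted sum = 1·75 + 3·66 + 2·94 + 2·42 + 5·57 + 2·39 = 75 + 198 + 188 + 84 + 285 + 78 = 908; overall_A = 908/15 = 60.5333.
Version B weighted sum = 1·50 + 3·68 + 2·90 + 2·34 + 5·76 + 2·51 = 50 + 204 + 180 + 68 + 380 + 102 = 984; overall_B = 984/15 = 65.6000.
Difference = 60.5333 − 65.6000 = -5.0667 ≈ -5.1.

-5.1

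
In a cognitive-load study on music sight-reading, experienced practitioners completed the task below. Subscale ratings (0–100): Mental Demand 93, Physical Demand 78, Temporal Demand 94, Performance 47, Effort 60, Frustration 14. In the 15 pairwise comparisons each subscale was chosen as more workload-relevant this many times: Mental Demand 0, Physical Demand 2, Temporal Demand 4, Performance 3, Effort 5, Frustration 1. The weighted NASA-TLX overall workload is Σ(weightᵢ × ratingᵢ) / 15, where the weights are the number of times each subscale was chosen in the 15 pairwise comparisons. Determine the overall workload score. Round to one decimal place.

65.8

The tallies are the weights (they sum to 15).
Weighted sum = 0·93 + 2·78 + 4·94 + 3·47 + 5·60 + 1·14
            = 0 + 156 + 376 + 141 + 300 + 14 = 987.
Overall workload = 987 / 15 = 65.8000 ≈ 65.8.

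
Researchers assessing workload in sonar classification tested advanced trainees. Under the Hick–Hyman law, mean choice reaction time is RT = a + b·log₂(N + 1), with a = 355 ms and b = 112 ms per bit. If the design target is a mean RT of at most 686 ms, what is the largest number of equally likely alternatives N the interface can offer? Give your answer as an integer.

Set 355 + 112·log₂(N + 1) ≤ 686.
log₂(N + 1) ≤ (686 − 355) / 112 = 2.9554.
N + 1 ≤ 2^2.9554 = 7.7565.
N ≤ 6.7565, so the largest integer N is 6.

6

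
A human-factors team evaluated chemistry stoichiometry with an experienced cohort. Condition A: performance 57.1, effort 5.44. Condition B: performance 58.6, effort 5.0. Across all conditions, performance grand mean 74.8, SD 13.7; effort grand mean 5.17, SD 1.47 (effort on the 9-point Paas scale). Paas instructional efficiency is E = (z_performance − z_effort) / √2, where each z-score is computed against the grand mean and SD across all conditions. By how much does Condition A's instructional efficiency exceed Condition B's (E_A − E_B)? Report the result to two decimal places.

-0.29

Condition A: z_P = (57.1 − 74.8)/13.7 = -1.2920; z_E = (5.44 − 5.17)/1.47 = 0.1837; E_A = (-1.2920 − 0.1837)/√2 = -1.0435.
Condition B: z_P = (58.6 − 74.8)/13.7 = -1.1825; z_E = (5.0 − 5.17)/1.47 = -0.1156; E_B = (-1.1825 − (-0.1156))/√2 = -0.7544.
E_A − E_B = -1.0435 − (-0.7544) = -0.2891 ≈ -0.29.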